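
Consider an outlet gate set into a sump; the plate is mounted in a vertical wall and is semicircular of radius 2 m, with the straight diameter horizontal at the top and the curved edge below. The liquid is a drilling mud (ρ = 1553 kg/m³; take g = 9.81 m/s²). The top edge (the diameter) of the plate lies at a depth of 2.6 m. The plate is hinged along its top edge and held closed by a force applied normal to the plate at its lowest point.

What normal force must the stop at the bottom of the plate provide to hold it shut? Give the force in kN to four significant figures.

P ≈ 153.5 kN

γ = ρg = 1553 × 9.81 / 1000 = 15.23493 kN/m³.
The centroid of a semicircle lies 4r/(3π) = 0.848826 m from the diameter, here below the top edge, so the centroid depth is h_c = 2.6 + 0.848826 = 3.44883 m.
A = πr²/2 = π × 2²/2 = 6.28319 m².
Resultant F = γ·h_c·A = 15.23493 × 3.44883 × 6.28319 = 330.136 kN.
I_c = (π/8 − 8/(9π))·r⁴ = 0.109757 × 2⁴ = 1.75611 m⁴.
Centre of pressure: y_p = y_c + I_c/(y_c·A) = 3.44883 + 1.75611/(3.44883 × 6.28319) = 3.44883 + 0.0810401 = 3.52987 m along the plane.
The resultant acts 0.848826 + 0.0810401 = 0.929866 m (along the plate) below the hinge at the top edge, so the moment about the hinge is M = F × 0.929866 = 330.136 × 0.929866 = 306.982 kN·m.
A normal force at the bottom, 2 m from the hinge, must supply this moment: P = 306.982/2 = 153.491 kN.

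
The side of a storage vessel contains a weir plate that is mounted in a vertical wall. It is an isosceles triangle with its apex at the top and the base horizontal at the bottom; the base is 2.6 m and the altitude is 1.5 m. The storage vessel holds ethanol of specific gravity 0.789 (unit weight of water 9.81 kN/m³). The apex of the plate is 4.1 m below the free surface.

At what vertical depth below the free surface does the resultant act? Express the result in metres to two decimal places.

γ = 0.789 × 9.81 = 7.74009 kN/m³.
With the apex up, the centroid sits 2h/3 = 2 × 1.5/3 = 1 m below the apex, so the centroid depth is h_c = 4.1 + 1 = 5.1 m.
A = ½ × 2.6 × 1.5 = 1.95 m².
Resultant F = γ·h_c·A = 7.74009 × 5.1 × 1.95 = 76.9752 kN.
I_c = b·h³/36 = 2.6 × 1.5³/36 = 0.24375 m⁴.
Centre of pressure: y_p = y_c + I_c/(y_c·A) = 5.1 + 0.24375/(5.1 × 1.95) = 5.1 + 0.0245098 = 5.12451 m along the plane.

h_p = 5.12 m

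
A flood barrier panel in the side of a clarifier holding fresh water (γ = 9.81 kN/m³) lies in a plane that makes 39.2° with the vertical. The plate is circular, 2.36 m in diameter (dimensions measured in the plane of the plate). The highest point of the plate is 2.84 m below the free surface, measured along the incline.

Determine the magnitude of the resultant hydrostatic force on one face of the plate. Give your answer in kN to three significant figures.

F ≈ 134 kN

γ = 9.81 kN/m³.
The plate makes 39.2° with the vertical, i.e. θ = 90° − 39.2° = 50.8° to the horizontal. Measuring y along the incline from the free-surface line, vertical depth h = y·sinθ with sinθ = 0.774944.
The centroid is at the centre, 1.18 m below the top of the plate, so y_c = 2.84 + 1.18 = 4.02 m and h_c = 4.02 × 0.774944 = 3.11527 m.
A = π(1.18)² = 4.37435 m².
Resultant F = γ·h_c·A = 9.81 × 3.11527 × 4.37435 = 133.684 kN.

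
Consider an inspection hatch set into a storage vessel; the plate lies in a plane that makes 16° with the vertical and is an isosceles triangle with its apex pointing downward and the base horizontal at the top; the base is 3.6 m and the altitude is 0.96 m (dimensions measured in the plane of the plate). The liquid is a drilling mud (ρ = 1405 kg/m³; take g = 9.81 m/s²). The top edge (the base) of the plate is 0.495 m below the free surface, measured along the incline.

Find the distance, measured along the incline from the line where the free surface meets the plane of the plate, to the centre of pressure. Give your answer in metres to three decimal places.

γ = ρg = 1405 × 9.81 / 1000 = 13.78305 kN/m³.
The plate makes 16° with the vertical, i.e. θ = 90° − 16° = 74° to the horizontal. Measuring y along the incline from the free-surface line, vertical depth h = y·sinθ with sinθ = 0.961262.
With the apex down, the centroid sits h/3 = 0.96/3 = 0.32 m below the base (the top edge), so y_c = 0.495 + 0.32 = 0.815 m and h_c = 0.815 × 0.961262 = 0.783429 m.
A = ½ × 3.6 × 0.96 = 1.728 m².
Resultant F = γ·h_c·A = 13.78305 × 0.783429 × 1.728 = 18.659 kN.
I_c = b·h³/36 = 3.6 × 0.96³/36 = 0.0884736 m⁴.
Centre of pressure: y_p = y_c + I_c/(y_c·A) = 0.815 + 0.0884736/(0.815 × 1.728) = 0.815 + 0.0628221 = 0.877822 m along the plane.

y_p = 0.878 m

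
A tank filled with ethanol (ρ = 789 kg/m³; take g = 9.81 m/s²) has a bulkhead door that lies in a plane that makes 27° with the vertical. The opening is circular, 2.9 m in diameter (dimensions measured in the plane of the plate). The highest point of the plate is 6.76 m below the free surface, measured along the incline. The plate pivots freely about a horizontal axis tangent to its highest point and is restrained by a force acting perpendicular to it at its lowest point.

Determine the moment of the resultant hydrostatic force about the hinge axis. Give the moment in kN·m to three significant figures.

M ≈ 566 kN·m

γ = ρg = 789 × 9.81 / 1000 = 7.74009 kN/m³.
The plate makes 27° with the vertical, i.e. θ = 90° − 27° = 63° to the horizontal. Measuring y along the incline from the free-surface line, vertical depth h = y·sinθ with sinθ = 0.891007.
The centroid is at the centre, 1.45 m below the top of the plate, so y_c = 6.76 + 1.45 = 8.21 m and h_c = 8.21 × 0.891007 = 7.31517 m.
A = π(1.45)² = 6.6052 m².
Resultant F = γ·h_c·A = 7.74009 × 7.31517 × 6.6052 = 373.987 kN.
I_c = πr⁴/4 = π × 1.45⁴/4 = 3.47186 m⁴.
Centre of pressure: y_p = y_c + I_c/(y_c·A) = 8.21 + 3.47186/(8.21 × 6.6052) = 8.21 + 0.0640226 = 8.27402 m along the plane.
The resultant acts 1.45 + 0.0640226 = 1.51402 m (along the plate) below the hinge at the top edge, so the moment about the hinge is M = F × 1.51402 = 373.987 × 1.51402 = 566.224 kN·m.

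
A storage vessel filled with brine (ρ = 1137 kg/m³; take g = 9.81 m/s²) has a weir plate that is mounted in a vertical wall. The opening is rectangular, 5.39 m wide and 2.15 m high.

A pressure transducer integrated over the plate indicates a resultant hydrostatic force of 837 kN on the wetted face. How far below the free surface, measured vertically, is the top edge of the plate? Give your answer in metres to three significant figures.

γ = ρg = 1137 × 9.81 / 1000 = 11.15397 kN/m³.
A = 5.39 × 2.15 = 11.5885 m².
From F = γ·h_c·A, the centroid depth is h_c = 837/(11.15397 × 11.5885) = 6.47543 m.
The centroid lies 2.15/2 = 1.075 m below the top edge, so the top edge sits at h_top = 6.47543 − 1.075 = 5.40043 m below the surface.

d_top ≈ 5.40 m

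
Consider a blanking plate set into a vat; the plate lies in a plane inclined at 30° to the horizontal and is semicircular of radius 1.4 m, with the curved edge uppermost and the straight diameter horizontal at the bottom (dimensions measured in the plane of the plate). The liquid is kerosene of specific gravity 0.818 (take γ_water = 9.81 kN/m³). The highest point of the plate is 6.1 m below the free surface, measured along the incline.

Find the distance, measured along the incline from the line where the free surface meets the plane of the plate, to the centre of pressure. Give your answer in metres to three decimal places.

y_p = 6.926 m

γ = 0.818 × 9.81 = 8.02458 kN/m³.
Let θ = 30° be the plate's angle to the horizontal; measure y along the incline from where the plane meets the free surface. Vertical depth h = y·sinθ with sinθ = 0.500000.
The centroid lies 4r/(3π) = 0.594178 m above the diameter, so r − 4r/(3π) = 1.4 − 0.594178 = 0.805822 m below the topmost point, so y_c = 6.1 + 0.805822 = 6.90582 m and h_c = 6.90582 × 0.500000 = 3.45291 m.
A = πr²/2 = π × 1.4²/2 = 3.07876 m².
Resultant F = γ·h_c·A = 8.02458 × 3.45291 × 3.07876 = 85.3068 kN.
I_c = (π/8 − 8/(9π))·r⁴ = 0.109757 × 1.4⁴ = 0.421642 m⁴.
Centre of pressure: y_p = y_c + I_c/(y_c·A) = 6.90582 + 0.421642/(6.90582 × 3.07876) = 6.90582 + 0.0198314 = 6.92565 m along the plane.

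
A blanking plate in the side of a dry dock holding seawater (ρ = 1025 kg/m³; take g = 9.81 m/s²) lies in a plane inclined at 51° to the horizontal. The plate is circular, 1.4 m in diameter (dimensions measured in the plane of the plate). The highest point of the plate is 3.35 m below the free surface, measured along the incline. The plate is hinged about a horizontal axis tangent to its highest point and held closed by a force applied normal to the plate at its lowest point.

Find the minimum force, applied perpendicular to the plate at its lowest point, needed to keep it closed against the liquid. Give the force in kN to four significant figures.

P ≈ 25.41 kN

γ = ρg = 1025 × 9.81 / 1000 = 10.05525 kN/m³.
Let θ = 51° be the plate's angle to the horizontal; measure y along the incline from where the plane meets the free surface. Vertical depth h = y·sinθ with sinθ = 0.777146.
The centroid is at the centre, 0.7 m below the top of the plate, so y_c = 3.35 + 0.7 = 4.05 m and h_c = 4.05 × 0.777146 = 3.14744 m.
A = π(0.7)² = 1.53938 m².
Resultant F = γ·h_c·A = 10.05525 × 3.14744 × 1.53938 = 48.7188 kN.
I_c = πr⁴/4 = π × 0.7⁴/4 = 0.188574 m⁴.
Centre of pressure: y_p = y_c + I_c/(y_c·A) = 4.05 + 0.188574/(4.05 × 1.53938) = 4.05 + 0.0302469 = 4.08025 m along the plane.
The resultant acts 0.7 + 0.0302469 = 0.730247 m (along the plate) below the hinge at the top edge, so the moment about the hinge is M = F × 0.730247 = 48.7188 × 0.730247 = 35.5768 kN·m.
A normal force at the bottom, 1.4 m from the hinge, must supply this moment: P = 35.5768/1.4 = 25.412 kN.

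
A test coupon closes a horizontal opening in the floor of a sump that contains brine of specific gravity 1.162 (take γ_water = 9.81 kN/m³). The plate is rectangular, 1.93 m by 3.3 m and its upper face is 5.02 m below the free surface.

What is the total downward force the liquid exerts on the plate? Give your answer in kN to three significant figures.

γ = 1.162 × 9.81 = 11.39922 kN/m³.
The plate is horizontal, so pressure is uniform at p = γ·h = 11.39922 × 5.02 = 57.2241 kN/m².
A = 1.93 × 3.3 = 6.369 m².
F = p·A = 57.2241 × 6.369 = 364.46 kN.

F ≈ 364 kN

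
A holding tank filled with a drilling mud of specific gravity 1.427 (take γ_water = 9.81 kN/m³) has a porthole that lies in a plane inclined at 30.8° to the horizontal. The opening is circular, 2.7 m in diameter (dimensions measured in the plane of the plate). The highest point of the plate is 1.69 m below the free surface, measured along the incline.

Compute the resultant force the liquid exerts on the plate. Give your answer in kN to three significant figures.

F ≈ 125 kN

γ = 1.427 × 9.81 = 13.99887 kN/m³.
Let θ = 30.8° be the plate's angle to the horizontal; measure y along the incline from where the plane meets the free surface. Vertical depth h = y·sinθ with sinθ = 0.512043.
The centroid is at the centre, 1.35 m below the top of the plate, so y_c = 1.69 + 1.35 = 3.04 m and h_c = 3.04 × 0.512043 = 1.55661 m.
A = π(1.35)² = 5.72555 m².
Resultant F = γ·h_c·A = 13.99887 × 1.55661 × 5.72555 = 124.764 kN.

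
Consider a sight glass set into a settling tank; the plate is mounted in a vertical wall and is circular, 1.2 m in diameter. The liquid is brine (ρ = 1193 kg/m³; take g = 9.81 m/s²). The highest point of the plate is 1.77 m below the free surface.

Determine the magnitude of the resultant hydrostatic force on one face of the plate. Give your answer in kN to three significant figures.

γ = ρg = 1193 × 9.81 / 1000 = 11.70333 kN/m³.
The centroid is at the centre, 0.6 m below the top of the plate, so the centroid depth is h_c = 1.77 + 0.6 = 2.37 m.
A = π(0.6)² = 1.13097 m².
Resultant F = γ·h_c·A = 11.70333 × 2.37 × 1.13097 = 31.3696 kN.

F ≈ 31.4 kN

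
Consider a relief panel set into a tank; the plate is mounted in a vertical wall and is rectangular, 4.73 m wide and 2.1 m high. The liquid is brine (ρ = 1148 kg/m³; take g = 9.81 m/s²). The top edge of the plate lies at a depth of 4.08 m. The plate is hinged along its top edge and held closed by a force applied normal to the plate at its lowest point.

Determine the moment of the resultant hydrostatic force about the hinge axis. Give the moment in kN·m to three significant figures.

M ≈ 644 kN·m

γ = ρg = 1148 × 9.81 / 1000 = 11.26188 kN/m³.
The centroid lies 2.1/2 = 1.05 m below the top edge, so the centroid depth is h_c = 4.08 + 1.05 = 5.13 m.
A = 4.73 × 2.1 = 9.933 m².
Resultant F = γ·h_c·A = 11.26188 × 5.13 × 9.933 = 573.864 kN.
I_c = b·h³/12 = 4.73 × 2.1³/12 = 3.65038 m⁴.
Centre of pressure: y_p = y_c + I_c/(y_c·A) = 5.13 + 3.65038/(5.13 × 9.933) = 5.13 + 0.0716375 = 5.20164 m along the plane.
The resultant acts 1.05 + 0.0716375 = 1.12164 m (along the plate) below the hinge at the top edge, so the moment about the hinge is M = F × 1.12164 = 573.864 × 1.12164 = 643.669 kN·m.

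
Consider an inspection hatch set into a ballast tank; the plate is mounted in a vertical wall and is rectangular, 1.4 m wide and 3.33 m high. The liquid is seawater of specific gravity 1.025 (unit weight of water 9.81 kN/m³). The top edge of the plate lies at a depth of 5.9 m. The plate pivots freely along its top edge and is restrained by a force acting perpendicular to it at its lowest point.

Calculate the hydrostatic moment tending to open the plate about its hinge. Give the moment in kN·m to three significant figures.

γ = 1.025 × 9.81 = 10.05525 kN/m³.
The centroid lies 3.33/2 = 1.665 m below the top edge, so the centroid depth is h_c = 5.9 + 1.665 = 7.565 m.
A = 1.4 × 3.33 = 4.662 m².
Resultant F = γ·h_c·A = 10.05525 × 7.565 × 4.662 = 354.629 kN.
I_c = b·h³/12 = 1.4 × 3.33³/12 = 4.30804 m⁴.
Centre of pressure: y_p = y_c + I_c/(y_c·A) = 7.565 + 4.30804/(7.565 × 4.662) = 7.565 + 0.122151 = 7.68715 m along the plane.
The resultant acts 1.665 + 0.122151 = 1.78715 m (along the plate) below the hinge at the top edge, so the moment about the hinge is M = F × 1.78715 = 354.629 × 1.78715 = 633.775 kN·m.

M ≈ 634 kN·m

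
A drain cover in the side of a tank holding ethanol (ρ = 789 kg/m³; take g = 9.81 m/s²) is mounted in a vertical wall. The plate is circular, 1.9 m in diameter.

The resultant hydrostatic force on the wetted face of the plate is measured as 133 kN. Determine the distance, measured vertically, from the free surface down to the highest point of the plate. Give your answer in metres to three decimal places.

d_top ≈ 5.111 m

γ = ρg = 789 × 9.81 / 1000 = 7.74009 kN/m³.
A = π(0.95)² = 2.83529 m².
From F = γ·h_c·A, the centroid depth is h_c = 133/(7.74009 × 2.83529) = 6.0605 m.
The centroid is at the centre, 0.95 m below the top of the plate, so the highest point sits at h_top = 6.0605 − 0.95 = 5.1105 m below the surface.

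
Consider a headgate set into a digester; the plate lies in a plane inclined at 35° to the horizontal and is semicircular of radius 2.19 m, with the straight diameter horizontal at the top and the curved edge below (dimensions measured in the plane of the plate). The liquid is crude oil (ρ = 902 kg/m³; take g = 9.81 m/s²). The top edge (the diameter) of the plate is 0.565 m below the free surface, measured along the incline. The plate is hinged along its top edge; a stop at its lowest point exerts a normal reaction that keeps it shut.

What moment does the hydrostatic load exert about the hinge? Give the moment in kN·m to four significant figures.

γ = ρg = 902 × 9.81 / 1000 = 8.84862 kN/m³.
Let θ = 35° be the plate's angle to the horizontal; measure y along the incline from where the plane meets the free surface. Vertical depth h = y·sinθ with sinθ = 0.573576.
The centroid of a semicircle lies 4r/(3π) = 0.929465 m from the diameter, here below the top edge, so y_c = 0.565 + 0.929465 = 1.49446 m and h_c = 1.49446 × 0.573576 = 0.857186 m.
A = πr²/2 = π × 2.19²/2 = 7.5337 m².
Resultant F = γ·h_c·A = 8.84862 × 0.857186 × 7.5337 = 57.1425 kN.
I_c = (π/8 − 8/(9π))·r⁴ = 0.109757 × 2.19⁴ = 2.52469 m⁴.
Centre of pressure: y_p = y_c + I_c/(y_c·A) = 1.49446 + 2.52469/(1.49446 × 7.5337) = 1.49446 + 0.224241 = 1.7187 m along the plane.
The resultant acts 0.929465 + 0.224241 = 1.15371 m (along the plate) below the hinge at the top edge, so the moment about the hinge is M = F × 1.15371 = 57.1425 × 1.15371 = 65.9259 kN·m.

M ≈ 65.93 kN·m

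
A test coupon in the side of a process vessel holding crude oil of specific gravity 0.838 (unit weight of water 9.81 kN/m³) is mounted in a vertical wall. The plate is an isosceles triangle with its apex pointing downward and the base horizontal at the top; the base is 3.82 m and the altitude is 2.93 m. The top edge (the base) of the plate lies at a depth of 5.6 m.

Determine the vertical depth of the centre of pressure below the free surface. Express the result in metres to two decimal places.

γ = 0.838 × 9.81 = 8.22078 kN/m³.
With the apex down, the centroid sits h/3 = 2.93/3 = 0.976667 m below the base (the top edge), so the centroid depth is h_c = 5.6 + 0.976667 = 6.57667 m.
A = ½ × 3.82 × 2.93 = 5.5963 m².
Resultant F = γ·h_c·A = 8.22078 × 6.57667 × 5.5963 = 302.566 kN.
I_c = b·h³/36 = 3.82 × 2.93³/36 = 2.66909 m⁴.
Centre of pressure: y_p = y_c + I_c/(y_c·A) = 6.57667 + 2.66909/(6.57667 × 5.5963) = 6.57667 + 0.0725197 = 6.64919 m along the plane.

h_p = 6.65 m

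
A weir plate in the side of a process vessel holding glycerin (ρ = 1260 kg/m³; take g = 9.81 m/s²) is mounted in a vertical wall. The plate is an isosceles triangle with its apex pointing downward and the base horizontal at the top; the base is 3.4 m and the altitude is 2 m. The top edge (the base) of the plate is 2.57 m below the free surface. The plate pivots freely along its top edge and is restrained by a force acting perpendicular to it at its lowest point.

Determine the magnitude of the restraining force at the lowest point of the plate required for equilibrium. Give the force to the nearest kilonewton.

P ≈ 50 kN

γ = ρg = 1260 × 9.81 / 1000 = 12.3606 kN/m³.
With the apex down, the centroid sits h/3 = 2/3 = 0.666667 m below the base (the top edge), so the centroid depth is h_c = 2.57 + 0.666667 = 3.23667 m.
A = ½ × 3.4 × 2 = 3.4 m².
Resultant F = γ·h_c·A = 12.3606 × 3.23667 × 3.4 = 136.024 kN.
I_c = b·h³/36 = 3.4 × 2³/36 = 0.755556 m⁴.
Centre of pressure: y_p = y_c + I_c/(y_c·A) = 3.23667 + 0.755556/(3.23667 × 3.4) = 3.23667 + 0.0686577 = 3.30533 m along the plane.
The resultant acts 0.666667 + 0.0686577 = 0.735325 m (along the plate) below the hinge at the top edge, so the moment about the hinge is M = F × 0.735325 = 136.024 × 0.735325 = 100.022 kN·m.
A normal force at the bottom, 2 m from the hinge, must supply this moment: P = 100.022/2 = 50.011 kN.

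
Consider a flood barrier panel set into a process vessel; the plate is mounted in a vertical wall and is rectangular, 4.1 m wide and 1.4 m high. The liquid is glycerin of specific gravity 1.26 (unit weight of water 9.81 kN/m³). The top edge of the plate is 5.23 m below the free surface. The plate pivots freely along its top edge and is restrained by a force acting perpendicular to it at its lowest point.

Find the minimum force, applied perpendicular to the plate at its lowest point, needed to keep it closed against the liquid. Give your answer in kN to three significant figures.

γ = 1.26 × 9.81 = 12.3606 kN/m³.
The centroid lies 1.4/2 = 0.7 m below the top edge, so the centroid depth is h_c = 5.23 + 0.7 = 5.93 m.
A = 4.1 × 1.4 = 5.74 m².
Resultant F = γ·h_c·A = 12.3606 × 5.93 × 5.74 = 420.733 kN.
I_c = b·h³/12 = 4.1 × 1.4³/12 = 0.937533 m⁴.
Centre of pressure: y_p = y_c + I_c/(y_c·A) = 5.93 + 0.937533/(5.93 × 5.74) = 5.93 + 0.0275436 = 5.95754 m along the plane.
The resultant acts 0.7 + 0.0275436 = 0.727544 m (along the plate) below the hinge at the top edge, so the moment about the hinge is M = F × 0.727544 = 420.733 × 0.727544 = 306.102 kN·m.
A normal force at the bottom, 1.4 m from the hinge, must supply this moment: P = 306.102/1.4 = 218.644 kN.

P ≈ 219 kN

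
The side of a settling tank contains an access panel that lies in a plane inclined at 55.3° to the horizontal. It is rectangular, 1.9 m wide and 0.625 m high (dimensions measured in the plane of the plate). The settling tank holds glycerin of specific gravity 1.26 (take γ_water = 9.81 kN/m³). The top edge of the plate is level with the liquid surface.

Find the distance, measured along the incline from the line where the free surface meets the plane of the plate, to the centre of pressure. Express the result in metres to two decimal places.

γ = 1.26 × 9.81 = 12.3606 kN/m³.
Let θ = 55.3° be the plate's angle to the horizontal; measure y along the incline from where the plane meets the free surface. Vertical depth h = y·sinθ with sinθ = 0.822144.
The centroid lies 0.625/2 = 0.3125 m below the top edge, so y_c = 0.3125 m and h_c = 0.3125 × 0.822144 = 0.25692 m.
A = 1.9 × 0.625 = 1.1875 m².
Resultant F = γ·h_c·A = 12.3606 × 0.25692 × 1.1875 = 3.77113 kN.
I_c = b·h³/12 = 1.9 × 0.625³/12 = 0.0386556 m⁴.
Centre of pressure: y_p = y_c + I_c/(y_c·A) = 0.3125 + 0.0386556/(0.3125 × 1.1875) = 0.3125 + 0.104167 = 0.416667 m along the plane.

y_p = 0.42 m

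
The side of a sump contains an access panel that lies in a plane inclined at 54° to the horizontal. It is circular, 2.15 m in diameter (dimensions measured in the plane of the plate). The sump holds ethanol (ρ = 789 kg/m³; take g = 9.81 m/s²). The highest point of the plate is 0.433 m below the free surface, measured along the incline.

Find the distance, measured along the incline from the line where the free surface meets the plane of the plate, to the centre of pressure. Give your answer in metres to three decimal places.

γ = ρg = 789 × 9.81 / 1000 = 7.74009 kN/m³.
Let θ = 54° be the plate's angle to the horizontal; measure y along the incline from where the plane meets the free surface. Vertical depth h = y·sinθ with sinθ = 0.809017.
The centroid is at the centre, 1.075 m below the top of the plate, so y_c = 0.433 + 1.075 = 1.508 m and h_c = 1.508 × 0.809017 = 1.22 m.
A = π(1.075)² = 3.6305 m².
Resultant F = γ·h_c·A = 7.74009 × 1.22 × 3.6305 = 34.2825 kN.
I_c = πr⁴/4 = π × 1.075⁴/4 = 1.04888 m⁴.
Centre of pressure: y_p = y_c + I_c/(y_c·A) = 1.508 + 1.04888/(1.508 × 3.6305) = 1.508 + 0.191583 = 1.69958 m along the plane.

y_p = 1.700 m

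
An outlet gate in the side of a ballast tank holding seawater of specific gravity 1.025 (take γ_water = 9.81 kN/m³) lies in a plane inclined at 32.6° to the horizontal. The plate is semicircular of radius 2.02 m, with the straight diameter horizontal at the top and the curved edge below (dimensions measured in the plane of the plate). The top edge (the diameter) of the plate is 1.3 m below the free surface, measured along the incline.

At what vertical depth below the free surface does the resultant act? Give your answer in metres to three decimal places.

h_p = 1.234 m

γ = 1.025 × 9.81 = 10.05525 kN/m³.
Let θ = 32.6° be the plate's angle to the horizontal; measure y along the incline from where the plane meets the free surface. Vertical depth h = y·sinθ with sinθ = 0.538771.
The centroid of a semicircle lies 4r/(3π) = 0.857315 m from the diameter, here below the top edge, so y_c = 1.3 + 0.857315 = 2.15732 m and h_c = 2.15732 × 0.538771 = 1.1623 m.
A = πr²/2 = π × 2.02²/2 = 6.40948 m².
Resultant F = γ·h_c·A = 10.05525 × 1.1623 × 6.40948 = 74.909 kN.
I_c = (π/8 − 8/(9π))·r⁴ = 0.109757 × 2.02⁴ = 1.82742 m⁴.
Centre of pressure: y_p = y_c + I_c/(y_c·A) = 2.15732 + 1.82742/(2.15732 × 6.40948) = 2.15732 + 0.13216 = 2.28948 m along the plane.
Vertically, h_p = y_p·sinθ = 2.28948 × 0.538771 = 1.23351 m.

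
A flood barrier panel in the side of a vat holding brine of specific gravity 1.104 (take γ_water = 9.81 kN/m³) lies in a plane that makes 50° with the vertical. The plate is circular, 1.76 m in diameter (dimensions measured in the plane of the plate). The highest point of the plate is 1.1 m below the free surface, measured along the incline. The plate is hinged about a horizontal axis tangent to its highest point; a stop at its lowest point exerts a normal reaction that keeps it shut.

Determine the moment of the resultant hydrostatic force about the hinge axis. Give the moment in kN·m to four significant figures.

γ = 1.104 × 9.81 = 10.83024 kN/m³.
The plate makes 50° with the vertical, i.e. θ = 90° − 50° = 40° to the horizontal. Measuring y along the incline from the free-surface line, vertical depth h = y·sinθ with sinθ = 0.642788.
The centroid is at the centre, 0.88 m below the top of the plate, so y_c = 1.1 + 0.88 = 1.98 m and h_c = 1.98 × 0.642788 = 1.27272 m.
A = π(0.88)² = 2.43285 m².
Resultant F = γ·h_c·A = 10.83024 × 1.27272 × 2.43285 = 33.5341 kN.
I_c = πr⁴/4 = π × 0.88⁴/4 = 0.471 m⁴.
Centre of pressure: y_p = y_c + I_c/(y_c·A) = 1.98 + 0.471/(1.98 × 2.43285) = 1.98 + 0.0977778 = 2.07778 m along the plane.
The resultant acts 0.88 + 0.0977778 = 0.977778 m (along the plate) below the hinge at the top edge, so the moment about the hinge is M = F × 0.977778 = 33.5341 × 0.977778 = 32.7889 kN·m.

M ≈ 32.79 kN·m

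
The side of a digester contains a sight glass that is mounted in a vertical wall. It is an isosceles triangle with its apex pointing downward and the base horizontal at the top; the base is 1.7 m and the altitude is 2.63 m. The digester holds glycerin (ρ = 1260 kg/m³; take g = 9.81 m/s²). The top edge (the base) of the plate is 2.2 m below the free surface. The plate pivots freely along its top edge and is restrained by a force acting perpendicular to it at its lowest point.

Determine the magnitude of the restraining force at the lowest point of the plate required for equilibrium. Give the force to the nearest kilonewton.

γ = ρg = 1260 × 9.81 / 1000 = 12.3606 kN/m³.
With the apex down, the centroid sits h/3 = 2.63/3 = 0.876667 m below the base (the top edge), so the centroid depth is h_c = 2.2 + 0.876667 = 3.07667 m.
A = ½ × 1.7 × 2.63 = 2.2355 m².
Resultant F = γ·h_c·A = 12.3606 × 3.07667 × 2.2355 = 85.0149 kN.
I_c = b·h³/36 = 1.7 × 2.63³/36 = 0.859041 m⁴.
Centre of pressure: y_p = y_c + I_c/(y_c·A) = 3.07667 + 0.859041/(3.07667 × 2.2355) = 3.07667 + 0.124899 = 3.20157 m along the plane.
The resultant acts 0.876667 + 0.124899 = 1.00157 m (along the plate) below the hinge at the top edge, so the moment about the hinge is M = F × 1.00157 = 85.0149 × 1.00157 = 85.1484 kN·m.
A normal force at the bottom, 2.63 m from the hinge, must supply this moment: P = 85.1484/2.63 = 32.3758 kN.

P ≈ 32 kN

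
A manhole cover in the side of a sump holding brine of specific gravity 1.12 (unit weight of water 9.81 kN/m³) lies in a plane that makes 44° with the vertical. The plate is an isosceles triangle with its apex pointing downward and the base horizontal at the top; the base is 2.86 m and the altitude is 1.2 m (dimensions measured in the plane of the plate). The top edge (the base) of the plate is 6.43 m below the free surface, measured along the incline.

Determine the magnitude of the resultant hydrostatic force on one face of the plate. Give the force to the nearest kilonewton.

γ = 1.12 × 9.81 = 10.9872 kN/m³.
The plate makes 44° with the vertical, i.e. θ = 90° − 44° = 46° to the horizontal. Measuring y along the incline from the free-surface line, vertical depth h = y·sinθ with sinθ = 0.719340.
With the apex down, the centroid sits h/3 = 1.2/3 = 0.4 m below the base (the top edge), so y_c = 6.43 + 0.4 = 6.83 m and h_c = 6.83 × 0.719340 = 4.91309 m.
A = ½ × 2.86 × 1.2 = 1.716 m².
Resultant F = γ·h_c·A = 10.9872 × 4.91309 × 1.716 = 92.6316 kN.

F ≈ 93 kN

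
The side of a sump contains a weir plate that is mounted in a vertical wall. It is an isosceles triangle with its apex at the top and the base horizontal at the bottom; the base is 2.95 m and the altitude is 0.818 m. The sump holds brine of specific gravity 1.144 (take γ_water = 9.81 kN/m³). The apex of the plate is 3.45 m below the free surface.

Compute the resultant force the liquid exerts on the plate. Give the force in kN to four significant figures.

F ≈ 54.10 kN

γ = 1.144 × 9.81 = 11.22264 kN/m³.
With the apex up, the centroid sits 2h/3 = 2 × 0.818/3 = 0.545333 m below the apex, so the centroid depth is h_c = 3.45 + 0.545333 = 3.99533 m.
A = ½ × 2.95 × 0.818 = 1.20655 m².
Resultant F = γ·h_c·A = 11.22264 × 3.99533 × 1.20655 = 54.0995 kN.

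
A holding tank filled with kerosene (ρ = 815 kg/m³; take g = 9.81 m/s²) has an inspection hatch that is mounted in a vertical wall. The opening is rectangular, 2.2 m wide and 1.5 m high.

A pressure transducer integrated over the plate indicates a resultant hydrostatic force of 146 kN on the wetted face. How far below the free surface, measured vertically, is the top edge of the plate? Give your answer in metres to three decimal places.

γ = ρg = 815 × 9.81 / 1000 = 7.99515 kN/m³.
A = 2.2 × 1.5 = 3.3 m².
From F = γ·h_c·A, the centroid depth is h_c = 146/(7.99515 × 3.3) = 5.53366 m.
The centroid lies 1.5/2 = 0.75 m below the top edge, so the top edge sits at h_top = 5.53366 − 0.75 = 4.78366 m below the surface.

d_top ≈ 4.784 m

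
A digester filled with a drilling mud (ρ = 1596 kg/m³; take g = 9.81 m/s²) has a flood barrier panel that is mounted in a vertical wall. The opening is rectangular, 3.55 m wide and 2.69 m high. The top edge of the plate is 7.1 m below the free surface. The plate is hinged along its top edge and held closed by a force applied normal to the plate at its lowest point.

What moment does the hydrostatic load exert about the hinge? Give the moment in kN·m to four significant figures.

M ≈ 1788 kN·m

γ = ρg = 1596 × 9.81 / 1000 = 15.65676 kN/m³.
The centroid lies 2.69/2 = 1.345 m below the top edge, so the centroid depth is h_c = 7.1 + 1.345 = 8.445 m.
A = 3.55 × 2.69 = 9.5495 m².
Resultant F = γ·h_c·A = 15.65676 × 8.445 × 9.5495 = 1262.65 kN.
I_c = b·h³/12 = 3.55 × 2.69³/12 = 5.75843 m⁴.
Centre of pressure: y_p = y_c + I_c/(y_c·A) = 8.445 + 5.75843/(8.445 × 9.5495) = 8.445 + 0.0714042 = 8.5164 m along the plane.
The resultant acts 1.345 + 0.0714042 = 1.4164 m (along the plate) below the hinge at the top edge, so the moment about the hinge is M = F × 1.4164 = 1262.65 × 1.4164 = 1788.42 kN·m.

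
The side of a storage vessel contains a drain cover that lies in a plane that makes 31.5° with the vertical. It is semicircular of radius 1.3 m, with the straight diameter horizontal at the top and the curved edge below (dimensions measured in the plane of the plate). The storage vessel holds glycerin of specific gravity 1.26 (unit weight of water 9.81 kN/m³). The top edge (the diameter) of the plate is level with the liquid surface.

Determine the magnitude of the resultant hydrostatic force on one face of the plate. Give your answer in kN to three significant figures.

γ = 1.26 × 9.81 = 12.3606 kN/m³.
The plate makes 31.5° with the vertical, i.e. θ = 90° − 31.5° = 58.5° to the horizontal. Measuring y along the incline from the free-surface line, vertical depth h = y·sinθ with sinθ = 0.852640.
The centroid of a semicircle lies 4r/(3π) = 0.551737 m from the diameter, here below the top edge, so y_c = 0.551737 m and h_c = 0.551737 × 0.852640 = 0.470433 m.
A = πr²/2 = π × 1.3²/2 = 2.65465 m².
Resultant F = γ·h_c·A = 12.3606 × 0.470433 × 2.65465 = 15.4363 kN.

F ≈ 15.4 kN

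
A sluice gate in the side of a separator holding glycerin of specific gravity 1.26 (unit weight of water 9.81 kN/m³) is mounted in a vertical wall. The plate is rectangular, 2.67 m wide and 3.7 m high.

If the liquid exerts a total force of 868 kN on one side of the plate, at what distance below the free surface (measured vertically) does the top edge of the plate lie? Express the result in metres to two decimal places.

d_top ≈ 5.26 m

γ = 1.26 × 9.81 = 12.3606 kN/m³.
A = 2.67 × 3.7 = 9.879 m².
From F = γ·h_c·A, the centroid depth is h_c = 868/(12.3606 × 9.879) = 7.10832 m.
The centroid lies 3.7/2 = 1.85 m below the top edge, so the top edge sits at h_top = 7.10832 − 1.85 = 5.25832 m below the surface.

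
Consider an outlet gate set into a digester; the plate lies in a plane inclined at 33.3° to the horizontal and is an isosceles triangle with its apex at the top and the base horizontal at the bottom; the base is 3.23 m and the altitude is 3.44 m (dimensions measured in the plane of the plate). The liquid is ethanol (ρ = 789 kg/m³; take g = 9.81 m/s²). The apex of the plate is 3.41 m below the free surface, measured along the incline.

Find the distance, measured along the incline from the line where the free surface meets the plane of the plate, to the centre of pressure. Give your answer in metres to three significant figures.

γ = ρg = 789 × 9.81 / 1000 = 7.74009 kN/m³.
Let θ = 33.3° be the plate's angle to the horizontal; measure y along the incline from where the plane meets the free surface. Vertical depth h = y·sinθ with sinθ = 0.549023.
With the apex up, the centroid sits 2h/3 = 2 × 3.44/3 = 2.29333 m below the apex, so y_c = 3.41 + 2.29333 = 5.70333 m and h_c = 5.70333 × 0.549023 = 3.13126 m.
A = ½ × 3.23 × 3.44 = 5.5556 m².
Resultant F = γ·h_c·A = 7.74009 × 3.13126 × 5.5556 = 134.647 kN.
I_c = b·h³/36 = 3.23 × 3.44³/36 = 3.65237 m⁴.
Centre of pressure: y_p = y_c + I_c/(y_c·A) = 5.70333 + 3.65237/(5.70333 × 5.5556) = 5.70333 + 0.11527 = 5.8186 m along the plane.

y_p = 5.82 m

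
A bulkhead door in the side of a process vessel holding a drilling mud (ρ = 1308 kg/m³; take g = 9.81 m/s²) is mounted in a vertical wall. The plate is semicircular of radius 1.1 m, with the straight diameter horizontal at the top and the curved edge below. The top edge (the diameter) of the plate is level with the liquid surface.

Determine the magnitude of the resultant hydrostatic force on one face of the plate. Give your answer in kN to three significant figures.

γ = ρg = 1308 × 9.81 / 1000 = 12.83148 kN/m³.
The centroid of a semicircle lies 4r/(3π) = 0.466854 m from the diameter, here below the top edge, so the centroid depth is h_c = 0.466854 m.
A = πr²/2 = π × 1.1²/2 = 1.90066 m².
Resultant F = γ·h_c·A = 12.83148 × 0.466854 × 1.90066 = 11.3858 kN.

F ≈ 11.4 kN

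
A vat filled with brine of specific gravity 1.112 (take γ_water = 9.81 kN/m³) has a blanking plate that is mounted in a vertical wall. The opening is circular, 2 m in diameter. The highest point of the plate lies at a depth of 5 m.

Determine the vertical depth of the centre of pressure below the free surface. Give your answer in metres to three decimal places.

γ = 1.112 × 9.81 = 10.90872 kN/m³.
The centroid is at the centre, 1 m below the top of the plate, so the centroid depth is h_c = 5 + 1 = 6 m.
A = π(1)² = 3.14159 m².
Resultant F = γ·h_c·A = 10.90872 × 6 × 3.14159 = 205.624 kN.
I_c = πr⁴/4 = π × 1⁴/4 = 0.785398 m⁴.
Centre of pressure: y_p = y_c + I_c/(y_c·A) = 6 + 0.785398/(6 × 3.14159) = 6 + 0.0416667 = 6.04167 m along the plane.

h_p = 6.042 m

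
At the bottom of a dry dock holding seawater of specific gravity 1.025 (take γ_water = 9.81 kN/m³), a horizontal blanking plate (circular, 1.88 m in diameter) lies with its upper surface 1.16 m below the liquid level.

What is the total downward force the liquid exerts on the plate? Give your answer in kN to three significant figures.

γ = 1.025 × 9.81 = 10.05525 kN/m³.
The plate is horizontal, so pressure is uniform at p = γ·h = 10.05525 × 1.16 = 11.6641 kN/m².
A = π(0.94)² = 2.77591 m².
F = p·A = 11.6641 × 2.77591 = 32.3785 kN.

F ≈ 32.4 kN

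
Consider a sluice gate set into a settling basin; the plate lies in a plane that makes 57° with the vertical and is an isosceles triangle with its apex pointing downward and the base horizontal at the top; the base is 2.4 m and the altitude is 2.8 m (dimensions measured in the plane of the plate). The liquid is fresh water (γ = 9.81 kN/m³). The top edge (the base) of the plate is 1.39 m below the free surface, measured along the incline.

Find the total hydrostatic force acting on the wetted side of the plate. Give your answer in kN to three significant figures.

F ≈ 41.7 kN

γ = 9.81 kN/m³.
The plate makes 57° with the vertical, i.e. θ = 90° − 57° = 33° to the horizontal. Measuring y along the incline from the free-surface line, vertical depth h = y·sinθ with sinθ = 0.544639.
With the apex down, the centroid sits h/3 = 2.8/3 = 0.933333 m below the base (the top edge), so y_c = 1.39 + 0.933333 = 2.32333 m and h_c = 2.32333 × 0.544639 = 1.26538 m.
A = ½ × 2.4 × 2.8 = 3.36 m².
Resultant F = γ·h_c·A = 9.81 × 1.26538 × 3.36 = 41.7089 kN.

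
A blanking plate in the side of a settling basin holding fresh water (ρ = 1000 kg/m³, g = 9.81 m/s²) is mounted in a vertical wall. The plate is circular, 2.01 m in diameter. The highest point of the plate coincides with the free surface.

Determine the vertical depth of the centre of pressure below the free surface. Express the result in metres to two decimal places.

γ = ρg = 1000 × 9.81 = 9810 N/m³ = 9.81 kN/m³.
The centroid is at the centre, 1.005 m below the top of the plate, so the centroid depth is h_c = 1.005 m.
A = π(1.005)² = 3.17309 m².
Resultant F = γ·h_c·A = 9.81 × 1.005 × 3.17309 = 31.2837 kN.
I_c = πr⁴/4 = π × 1.005⁴/4 = 0.801224 m⁴.
Centre of pressure: y_p = y_c + I_c/(y_c·A) = 1.005 + 0.801224/(1.005 × 3.17309) = 1.005 + 0.25125 = 1.25625 m along the plane.

h_p = 1.26 m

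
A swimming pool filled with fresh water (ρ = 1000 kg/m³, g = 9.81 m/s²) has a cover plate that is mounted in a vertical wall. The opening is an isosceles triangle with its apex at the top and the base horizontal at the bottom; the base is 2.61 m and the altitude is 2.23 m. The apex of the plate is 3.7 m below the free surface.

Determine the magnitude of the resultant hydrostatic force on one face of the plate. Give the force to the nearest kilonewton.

γ = ρg = 1000 × 9.81 = 9810 N/m³ = 9.81 kN/m³.
With the apex up, the centroid sits 2h/3 = 2 × 2.23/3 = 1.48667 m below the apex, so the centroid depth is h_c = 3.7 + 1.48667 = 5.18667 m.
A = ½ × 2.61 × 2.23 = 2.91015 m².
Resultant F = γ·h_c·A = 9.81 × 5.18667 × 2.91015 = 148.072 kN.

F ≈ 148 kN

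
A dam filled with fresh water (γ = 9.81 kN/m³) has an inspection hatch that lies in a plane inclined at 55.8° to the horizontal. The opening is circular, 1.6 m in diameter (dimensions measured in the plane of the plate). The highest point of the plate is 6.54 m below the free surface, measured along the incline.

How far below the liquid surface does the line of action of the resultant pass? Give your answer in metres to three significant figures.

h_p = 6.09 m

γ = 9.81 kN/m³.
Let θ = 55.8° be the plate's angle to the horizontal; measure y along the incline from where the plane meets the free surface. Vertical depth h = y·sinθ with sinθ = 0.827081.
The centroid is at the centre, 0.8 m below the top of the plate, so y_c = 6.54 + 0.8 = 7.34 m and h_c = 7.34 × 0.827081 = 6.07077 m.
A = π(0.8)² = 2.01062 m².
Resultant F = γ·h_c·A = 9.81 × 6.07077 × 2.01062 = 119.741 kN.
I_c = πr⁴/4 = π × 0.8⁴/4 = 0.321699 m⁴.
Centre of pressure: y_p = y_c + I_c/(y_c·A) = 7.34 + 0.321699/(7.34 × 2.01062) = 7.34 + 0.0217984 = 7.3618 m along the plane.
Vertically, h_p = y_p·sinθ = 7.3618 × 0.827081 = 6.0888 m.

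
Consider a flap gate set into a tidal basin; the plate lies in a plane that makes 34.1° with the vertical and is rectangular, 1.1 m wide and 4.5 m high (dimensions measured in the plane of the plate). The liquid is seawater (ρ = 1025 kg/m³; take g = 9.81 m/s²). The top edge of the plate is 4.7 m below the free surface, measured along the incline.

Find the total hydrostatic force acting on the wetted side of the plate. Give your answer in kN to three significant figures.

γ = ρg = 1025 × 9.81 / 1000 = 10.05525 kN/m³.
The plate makes 34.1° with the vertical, i.e. θ = 90° − 34.1° = 55.9° to the horizontal. Measuring y along the incline from the free-surface line, vertical depth h = y·sinθ with sinθ = 0.828060.
The centroid lies 4.5/2 = 2.25 m below the top edge, so y_c = 4.7 + 2.25 = 6.95 m and h_c = 6.95 × 0.828060 = 5.75502 m.
A = 1.1 × 4.5 = 4.95 m².
Resultant F = γ·h_c·A = 10.05525 × 5.75502 × 4.95 = 286.447 kN.

F ≈ 286 kN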